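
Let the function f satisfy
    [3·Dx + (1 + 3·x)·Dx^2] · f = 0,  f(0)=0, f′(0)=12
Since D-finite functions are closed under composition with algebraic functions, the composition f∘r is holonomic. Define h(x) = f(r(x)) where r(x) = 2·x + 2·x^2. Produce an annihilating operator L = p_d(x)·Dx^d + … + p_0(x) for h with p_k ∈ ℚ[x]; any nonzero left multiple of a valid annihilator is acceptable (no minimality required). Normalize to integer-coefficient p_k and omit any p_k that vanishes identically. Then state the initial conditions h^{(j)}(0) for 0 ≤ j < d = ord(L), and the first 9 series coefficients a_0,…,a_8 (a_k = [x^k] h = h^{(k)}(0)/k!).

L = (4 + 12·x + 12·x^2)·Dx + (1 + 8·x + 18·x^2 + 12·x^3)·Dx^2  (order 2).
h: a_k = 0, 24, -48, 144, -504, 9504/5, -7488, 212544/7, -125712, …
ICs: h(0) = 0, h′(0) = 24.

f: a_k = 0, 12, -18, 36, -81, 972/5, -486, 8748/7, -6561/2, …
Change of var in L_f (x↦r) gives L₀.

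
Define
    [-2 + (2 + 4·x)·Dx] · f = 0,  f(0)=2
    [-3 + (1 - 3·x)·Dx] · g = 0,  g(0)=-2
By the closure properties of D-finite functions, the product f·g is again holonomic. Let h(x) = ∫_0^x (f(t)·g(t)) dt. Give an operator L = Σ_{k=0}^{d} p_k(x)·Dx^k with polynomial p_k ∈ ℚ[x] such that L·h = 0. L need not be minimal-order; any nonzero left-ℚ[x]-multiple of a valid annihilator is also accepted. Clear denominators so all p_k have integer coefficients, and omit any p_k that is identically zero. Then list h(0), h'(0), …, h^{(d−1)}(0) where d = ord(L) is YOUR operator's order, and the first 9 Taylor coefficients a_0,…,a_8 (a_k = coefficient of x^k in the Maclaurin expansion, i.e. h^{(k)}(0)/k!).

L = (4 + 3·x)·Dx + (-1 + x + 6·x^2)·Dx^2  (order 2).
h: a_k = 0, -4, -8, -46/3, -35, -167/2, -628/3, -15051/28, -22593/16, …
ICs: h(0) = 0, h′(0) = -4.

f: a_k = 2, 2, -1, 1, -5/4, 7/4, -21/8, 33/8, -429/64, …
g: a_k = -2, -6, -18, -54, -162, -486, -1458, -4374, -13122, …
L₀ := L_f ⊗_s L_g (sym. prod.), ord ≤ 1.
∫: right-multiply L₀ by Dx.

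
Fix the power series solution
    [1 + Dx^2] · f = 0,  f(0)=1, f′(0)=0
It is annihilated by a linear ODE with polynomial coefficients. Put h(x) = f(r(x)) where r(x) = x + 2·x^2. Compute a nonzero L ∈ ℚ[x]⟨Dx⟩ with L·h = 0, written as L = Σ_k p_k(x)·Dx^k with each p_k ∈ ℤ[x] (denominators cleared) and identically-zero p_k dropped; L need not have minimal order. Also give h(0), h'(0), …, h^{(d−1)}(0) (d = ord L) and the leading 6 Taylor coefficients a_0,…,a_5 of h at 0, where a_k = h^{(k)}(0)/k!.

L = (1 + 12·x + 48·x^2 + 64·x^3) - 4·Dx + (1 + 4·x)·Dx^2  (order 2).
h: a_k = 1, 0, -1/2, -2, -47/24, 1/3, …
ICs: h(0) = 1, h′(0) = 0.

f: a_k = 1, 0, -1/2, 0, 1/24, 0, …
h₀=f(r): pull back L_f along r ⇒ L₀.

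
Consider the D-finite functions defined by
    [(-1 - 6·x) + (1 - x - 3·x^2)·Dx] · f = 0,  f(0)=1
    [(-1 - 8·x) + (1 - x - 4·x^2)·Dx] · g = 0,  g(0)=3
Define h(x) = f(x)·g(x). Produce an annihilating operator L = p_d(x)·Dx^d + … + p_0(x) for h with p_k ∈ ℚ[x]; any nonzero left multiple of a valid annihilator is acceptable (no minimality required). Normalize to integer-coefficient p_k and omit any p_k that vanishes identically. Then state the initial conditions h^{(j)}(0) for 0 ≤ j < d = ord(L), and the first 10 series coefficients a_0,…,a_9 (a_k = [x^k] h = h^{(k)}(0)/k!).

L = (-2 - 12·x + 21·x^2 + 48·x^3) + (1 - 2·x - 6·x^2 + 7·x^3 + 12·x^4)·Dx  (order 1).
h: a_k = 3, 6, 30, 75, 252, 672, 1971, 5310, 14718, 39435, …
ICs: h(0) = 3.

f: a_k = 1, 1, 4, 7, 19, 40, 97, 217, 508, 1159, …
g: a_k = 3, 3, 15, 27, 87, 195, 543, 1323, 3495, 8787, …
L₀ := L_f ⊗_s L_g (sym. prod.), ord ≤ 1.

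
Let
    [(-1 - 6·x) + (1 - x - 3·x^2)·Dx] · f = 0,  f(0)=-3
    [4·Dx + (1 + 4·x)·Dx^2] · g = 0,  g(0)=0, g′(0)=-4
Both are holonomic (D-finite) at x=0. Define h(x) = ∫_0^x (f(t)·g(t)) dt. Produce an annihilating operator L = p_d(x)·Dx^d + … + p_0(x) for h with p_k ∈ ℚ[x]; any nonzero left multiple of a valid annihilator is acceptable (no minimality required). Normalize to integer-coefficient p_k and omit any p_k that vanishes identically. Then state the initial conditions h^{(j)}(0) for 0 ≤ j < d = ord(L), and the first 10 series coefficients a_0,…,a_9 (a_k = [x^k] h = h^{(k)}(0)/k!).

f: a_k = -3, -3, -12, -21, -57, -120, -291, -651, -1524, -3477, …
g: a_k = 0, -4, 8, -64/3, 64, -1024/5, 2048/3, -16384/7, 8192, -262144/9, …
L₀ := L_f ⊗_s L_g (sym. prod.), ord ≤ 2.
∫: right-multiply L₀ by Dx.
L = (10 + 48·x)·Dx + (-2 + 24·x + 60·x^2)·Dx^2 + (-1 - 3·x + 7·x^2 + 12·x^3)·Dx^3  (order 3).
h: a_k = 0, 0, 6, -4, 22, -28, 1846/15, -8648/35, 65689/70, -779012/315, …
ICs: h(0) = 0, h′(0) = 0, h′′(0) = 12.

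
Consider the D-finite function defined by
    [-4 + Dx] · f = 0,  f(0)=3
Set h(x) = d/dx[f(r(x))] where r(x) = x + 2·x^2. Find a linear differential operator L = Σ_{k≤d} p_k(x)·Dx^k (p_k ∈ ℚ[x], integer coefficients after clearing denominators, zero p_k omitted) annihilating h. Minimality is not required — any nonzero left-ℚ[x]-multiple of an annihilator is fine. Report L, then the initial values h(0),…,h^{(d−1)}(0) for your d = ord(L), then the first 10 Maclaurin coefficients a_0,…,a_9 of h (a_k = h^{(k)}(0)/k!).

L = (8 + 32·x + 64·x^2) + (-1 - 4·x)·Dx  (order 1).
h: a_k = 12, 96, 384, 1280, 3328, 38912/5, 237568/15, 3129344/105, 1073152/21, 77791232/945, …
ICs: h(0) = 12.

f: a_k = 3, 12, 24, 32, 32, 128/5, 256/15, 1024/105, 512/105, 2048/945, …
Change of var in L_f (x↦r) gives L₀.
Differentiate: ansatz ord ≤ ord L₀ ⇒ L.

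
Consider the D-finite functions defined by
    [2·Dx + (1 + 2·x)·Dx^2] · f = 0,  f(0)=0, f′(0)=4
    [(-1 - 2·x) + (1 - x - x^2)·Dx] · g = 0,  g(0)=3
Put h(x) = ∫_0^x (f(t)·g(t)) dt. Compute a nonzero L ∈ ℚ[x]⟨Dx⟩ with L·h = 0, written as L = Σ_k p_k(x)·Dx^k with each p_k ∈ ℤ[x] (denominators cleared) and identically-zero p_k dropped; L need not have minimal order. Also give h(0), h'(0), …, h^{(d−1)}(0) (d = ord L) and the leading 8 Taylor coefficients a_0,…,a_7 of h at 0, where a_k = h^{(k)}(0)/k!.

L = (4 + 8·x)·Dx + (10·x + 10·x^2)·Dx^2 + (-1 - x + 3·x^2 + 2·x^3)·Dx^3  (order 3).
h: a_k = 0, 0, 6, 0, 7, 4/5, 176/15, 52/35, …
ICs: h(0) = 0, h′(0) = 0, h′′(0) = 12.

f: a_k = 0, 4, -4, 16/3, -8, 64/5, -64/3, 256/7, …
g: a_k = 3, 3, 6, 9, 15, 24, 39, 63, …
f·g: L₀ = L_f ⊗_s L_g, ord ≤ 2·1.
h=∫₀ˣh₀: take L = L₀·Dx.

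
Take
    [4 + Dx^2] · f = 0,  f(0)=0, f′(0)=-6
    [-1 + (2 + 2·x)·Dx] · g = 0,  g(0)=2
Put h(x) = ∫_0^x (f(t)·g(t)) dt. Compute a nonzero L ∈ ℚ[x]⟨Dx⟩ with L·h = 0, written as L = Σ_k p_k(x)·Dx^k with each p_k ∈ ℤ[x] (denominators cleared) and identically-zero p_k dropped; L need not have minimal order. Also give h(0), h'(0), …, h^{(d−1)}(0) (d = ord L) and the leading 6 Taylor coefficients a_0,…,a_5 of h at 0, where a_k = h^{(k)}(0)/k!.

L = (19 + 32·x + 16·x^2)·Dx + (-4 - 4·x)·Dx^2 + (4 + 8·x + 4·x^2)·Dx^3  (order 3).
h: a_k = 0, 0, -6, -2, 19/8, 13/20, …
ICs: h(0) = 0, h′(0) = 0, h′′(0) = -12.

f: a_k = 0, -6, 0, 4, 0, -4/5, …
g: a_k = 2, 1, -1/4, 1/8, -5/64, 7/128, …
Product ⇒ symmetric product L₀, ord ≤ 2.
Integrate: L := L₀·Dx.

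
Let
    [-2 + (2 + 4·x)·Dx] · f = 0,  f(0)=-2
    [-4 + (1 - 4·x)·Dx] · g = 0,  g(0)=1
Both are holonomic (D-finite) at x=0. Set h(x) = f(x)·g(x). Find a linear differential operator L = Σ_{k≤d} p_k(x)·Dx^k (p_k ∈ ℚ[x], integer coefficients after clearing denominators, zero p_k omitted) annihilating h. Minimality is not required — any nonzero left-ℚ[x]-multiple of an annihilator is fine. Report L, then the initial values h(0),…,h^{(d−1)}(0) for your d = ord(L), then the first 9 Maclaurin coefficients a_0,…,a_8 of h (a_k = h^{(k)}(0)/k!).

L = (5 + 4·x) + (-1 + 2·x + 8·x^2)·Dx  (order 1).
h: a_k = -2, -10, -39, -157, -2507/4, -10035/4, -80259/8, -321069/8, -10273779/64, …
ICs: h(0) = -2.

f: a_k = -2, -2, 1, -1, 5/4, -7/4, 21/8, -33/8, 429/64, …
g: a_k = 1, 4, 16, 64, 256, 1024, 4096, 16384, 65536, …
L₀ := L_f ⊗_s L_g (sym. prod.), ord ≤ 1.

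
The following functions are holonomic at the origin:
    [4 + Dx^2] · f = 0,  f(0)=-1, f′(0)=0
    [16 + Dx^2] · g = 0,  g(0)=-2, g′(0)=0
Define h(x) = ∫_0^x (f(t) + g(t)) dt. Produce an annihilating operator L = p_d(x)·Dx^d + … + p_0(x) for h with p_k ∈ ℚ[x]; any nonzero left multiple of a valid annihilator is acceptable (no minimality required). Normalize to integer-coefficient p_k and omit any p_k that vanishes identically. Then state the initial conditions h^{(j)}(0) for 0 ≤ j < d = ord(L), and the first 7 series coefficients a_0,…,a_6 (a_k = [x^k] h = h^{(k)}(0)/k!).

f: a_k = -1, 0, 2, 0, -2/3, 0, 4/45, …
g: a_k = -2, 0, 16, 0, -64/3, 0, 512/45, …
h₀=f+g: left-lcm gives L₀, ord ≤ 4.
h=∫₀ˣh₀: take L = L₀·Dx.
L = 64·Dx + 20·Dx^3 + Dx^5  (order 5).
h: a_k = 0, -3, 0, 6, 0, -22/5, 0, …
ICs: h(0) = 0, h′(0) = -3, h′′(0) = 0, h′′′(0) = 36, h′′′′(0) = 0.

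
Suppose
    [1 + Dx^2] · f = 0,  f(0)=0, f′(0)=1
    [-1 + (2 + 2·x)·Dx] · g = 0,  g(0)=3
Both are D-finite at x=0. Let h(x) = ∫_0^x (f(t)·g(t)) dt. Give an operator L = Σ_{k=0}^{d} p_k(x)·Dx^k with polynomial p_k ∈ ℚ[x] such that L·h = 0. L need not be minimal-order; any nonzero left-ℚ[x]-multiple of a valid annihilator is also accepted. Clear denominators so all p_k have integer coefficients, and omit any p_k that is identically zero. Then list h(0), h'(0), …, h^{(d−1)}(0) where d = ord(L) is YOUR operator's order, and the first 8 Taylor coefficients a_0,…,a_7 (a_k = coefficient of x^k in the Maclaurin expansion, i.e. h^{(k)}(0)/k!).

f: a_k = 0, 1, 0, -1/6, 0, 1/120, 0, -1/5040, …
g: a_k = 3, 3/2, -3/8, 3/16, -15/128, 21/256, -63/1024, 99/2048, …
Sym-product of L_f,L_g gives L₀ (≤ ord 2).
h=∫₀ˣh₀: take L = L₀·Dx.
L = (7 + 8·x + 4·x^2)·Dx + (-4 - 4·x)·Dx^2 + (4 + 8·x + 4·x^2)·Dx^3  (order 3).
h: a_k = 0, 0, 3/2, 1/2, -7/32, -1/80, -19/3840, 81/8960, …
ICs: h(0) = 0, h′(0) = 0, h′′(0) = 3.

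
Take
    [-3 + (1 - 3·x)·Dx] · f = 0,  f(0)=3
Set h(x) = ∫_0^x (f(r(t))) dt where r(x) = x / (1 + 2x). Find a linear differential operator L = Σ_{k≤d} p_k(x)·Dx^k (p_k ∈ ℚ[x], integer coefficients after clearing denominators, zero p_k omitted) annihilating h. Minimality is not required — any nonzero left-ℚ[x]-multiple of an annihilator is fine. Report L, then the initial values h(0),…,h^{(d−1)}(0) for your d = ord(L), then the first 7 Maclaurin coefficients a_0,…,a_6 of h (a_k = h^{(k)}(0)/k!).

L = 3·Dx + (-1 - x + 2·x^2)·Dx^2  (order 2).
h: a_k = 0, 3, 9/2, 3, 9/4, 9/5, 3/2, …
ICs: h(0) = 0, h′(0) = 3.

f: a_k = 3, 9, 27, 81, 243, 729, 2187, …
L₀ from L_f via x↦r, Dx↦r'^{-1}Dx.
Integrate: L := L₀·Dx.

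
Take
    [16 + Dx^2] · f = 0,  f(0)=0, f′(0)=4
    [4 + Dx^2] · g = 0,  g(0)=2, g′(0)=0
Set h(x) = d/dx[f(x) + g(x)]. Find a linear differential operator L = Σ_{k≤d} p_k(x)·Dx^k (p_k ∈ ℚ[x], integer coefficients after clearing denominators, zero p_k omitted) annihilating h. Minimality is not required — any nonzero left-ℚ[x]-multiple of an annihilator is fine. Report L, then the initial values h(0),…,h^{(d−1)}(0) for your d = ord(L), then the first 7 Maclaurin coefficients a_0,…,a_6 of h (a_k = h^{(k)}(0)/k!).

f: a_k = 0, 4, 0, -32/3, 0, 128/15, 0, …
g: a_k = 2, 0, -4, 0, 4/3, 0, -8/45, …
L₀ := lclm(L_f,L_g); ord L₀ ≤ 2+2.
Differentiate: ansatz ord ≤ ord L₀ ⇒ L.
L = 64 + 20·Dx^2 + Dx^4  (order 4).
h: a_k = 4, -8, -32, 16/3, 128/3, -16/15, -1024/45, …
ICs: h(0) = 4, h′(0) = -8, h′′(0) = -64, h′′′(0) = 32.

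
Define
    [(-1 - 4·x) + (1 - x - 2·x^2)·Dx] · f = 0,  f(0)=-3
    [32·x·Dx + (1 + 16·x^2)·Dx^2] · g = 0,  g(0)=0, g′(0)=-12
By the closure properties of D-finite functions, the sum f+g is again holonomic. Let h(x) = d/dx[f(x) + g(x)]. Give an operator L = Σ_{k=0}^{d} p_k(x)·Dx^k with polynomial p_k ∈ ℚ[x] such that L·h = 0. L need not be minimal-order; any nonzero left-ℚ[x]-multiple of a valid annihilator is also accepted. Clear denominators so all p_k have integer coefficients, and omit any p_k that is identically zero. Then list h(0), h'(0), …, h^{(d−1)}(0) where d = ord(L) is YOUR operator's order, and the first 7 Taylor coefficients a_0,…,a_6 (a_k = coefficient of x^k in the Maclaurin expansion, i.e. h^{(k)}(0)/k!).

L = (-96 + 384·x + 6912·x^2 + 15360·x^3 + 40704·x^4 + 12288·x^6) + (31 + 104·x - 392·x^2 + 736·x^3 + 14912·x^4 + 27904·x^5 + 3072·x^6 + 12288·x^7)·Dx + (-3 - 19·x - 128·x^2 - 152·x^3 - 1128·x^4 + 2496·x^5 + 2560·x^6 + 1024·x^7 + 2048·x^8)·Dx^2  (order 2).
h: a_k = -15, -18, 147, -132, -3387, -774, 47367, …
ICs: h(0) = -15, h′(0) = -18.

f: a_k = -3, -3, -9, -15, -33, -63, -129, …
g: a_k = 0, -12, 0, 64, 0, -3072/5, 0, …
Sum ⇒ L₀ = lclm(L_f,L_g) in ℚ(x)⟨Dx⟩.
h=h₀': d/dx-closure on L₀ ⇒ L.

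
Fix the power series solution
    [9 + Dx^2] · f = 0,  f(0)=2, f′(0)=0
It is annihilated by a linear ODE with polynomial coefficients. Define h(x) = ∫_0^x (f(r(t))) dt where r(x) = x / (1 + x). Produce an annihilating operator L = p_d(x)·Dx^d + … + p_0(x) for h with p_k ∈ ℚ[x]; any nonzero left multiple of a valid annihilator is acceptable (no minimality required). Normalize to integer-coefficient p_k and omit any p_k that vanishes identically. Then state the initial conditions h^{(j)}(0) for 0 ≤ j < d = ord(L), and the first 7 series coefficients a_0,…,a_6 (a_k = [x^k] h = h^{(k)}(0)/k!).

L = 9·Dx + (2 + 6·x + 6·x^2 + 2·x^3)·Dx^2 + (1 + 4·x + 6·x^2 + 4·x^3 + x^4)·Dx^3  (order 3).
h: a_k = 0, 2, 0, -3, 9/2, -81/20, 3/2, …
ICs: h(0) = 0, h′(0) = 2, h′′(0) = 0.

f: a_k = 2, 0, -9, 0, 27/4, 0, -81/40, …
L₀ from L_f via x↦r, Dx↦r'^{-1}Dx.
h=∫h₀ ⇒ L = L₀·Dx.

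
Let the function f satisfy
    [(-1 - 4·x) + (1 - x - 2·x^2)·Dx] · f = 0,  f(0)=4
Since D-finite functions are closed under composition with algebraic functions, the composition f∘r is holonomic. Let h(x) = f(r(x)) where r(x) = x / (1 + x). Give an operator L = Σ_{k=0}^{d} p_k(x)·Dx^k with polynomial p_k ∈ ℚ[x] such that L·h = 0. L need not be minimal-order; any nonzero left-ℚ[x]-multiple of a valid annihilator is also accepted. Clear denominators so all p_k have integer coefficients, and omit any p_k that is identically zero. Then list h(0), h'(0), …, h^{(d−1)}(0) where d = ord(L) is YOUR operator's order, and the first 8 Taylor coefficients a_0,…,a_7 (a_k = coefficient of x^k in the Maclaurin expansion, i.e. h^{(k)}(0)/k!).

f: a_k = 4, 4, 12, 20, 44, 84, 172, 340, …
h₀=f(r): pull back L_f along r ⇒ L₀.
L = (1 + 5·x) + (-1 - 2·x + x^2 + 2·x^3)·Dx  (order 1).
h: a_k = 4, 4, 8, 0, 16, -16, 48, -80, …
ICs: h(0) = 4.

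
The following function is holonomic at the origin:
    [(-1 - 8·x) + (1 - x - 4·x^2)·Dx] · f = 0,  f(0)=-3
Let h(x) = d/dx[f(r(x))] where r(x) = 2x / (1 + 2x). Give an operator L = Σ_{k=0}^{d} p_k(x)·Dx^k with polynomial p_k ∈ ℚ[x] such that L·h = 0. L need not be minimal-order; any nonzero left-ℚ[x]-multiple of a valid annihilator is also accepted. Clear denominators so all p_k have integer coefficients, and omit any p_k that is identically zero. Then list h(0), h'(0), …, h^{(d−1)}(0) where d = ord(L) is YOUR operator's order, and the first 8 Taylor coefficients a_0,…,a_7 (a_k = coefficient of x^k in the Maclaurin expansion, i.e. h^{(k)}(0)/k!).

L = (16 + 96·x + 960·x^2 + 1152·x^3) + (-1 - 22·x - 60·x^2 + 248·x^3 + 576·x^4)·Dx  (order 1).
h: a_k = -6, -96, 0, -3072, 7680, -92160, 387072, -2850816, …
ICs: h(0) = -6.

f: a_k = -3, -3, -15, -27, -87, -195, -543, -1323, …
f∘r: x↦r, Dx↦Dx/r' in L_f ⇒ L₀.
Differentiate: ansatz ord ≤ ord L₀ ⇒ L.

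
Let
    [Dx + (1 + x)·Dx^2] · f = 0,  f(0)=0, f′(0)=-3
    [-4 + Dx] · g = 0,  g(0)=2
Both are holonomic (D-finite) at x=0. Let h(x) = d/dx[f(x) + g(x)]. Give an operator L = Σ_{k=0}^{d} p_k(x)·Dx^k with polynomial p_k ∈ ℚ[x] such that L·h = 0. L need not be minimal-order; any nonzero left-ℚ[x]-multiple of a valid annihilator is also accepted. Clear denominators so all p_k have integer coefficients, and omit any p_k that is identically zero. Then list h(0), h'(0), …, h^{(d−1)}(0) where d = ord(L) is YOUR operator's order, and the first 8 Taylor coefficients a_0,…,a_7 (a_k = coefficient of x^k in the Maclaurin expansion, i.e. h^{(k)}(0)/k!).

f: a_k = 0, -3, 3/2, -1, 3/4, -3/5, 1/2, -3/7, …
g: a_k = 2, 8, 16, 64/3, 64/3, 256/15, 512/45, 2048/315, …
h₀=f+g: left-lcm gives L₀, ord ≤ 3.
h₀' ⇒ L via d/dx closure of L₀.
L = (-24 - 16·x) + (-14 - 32·x - 16·x^2)·Dx + (5 + 9·x + 4·x^2)·Dx^2  (order 2).
h: a_k = 5, 35, 61, 265/3, 247/3, 1069/15, 1913/45, 9137/315, …
ICs: h(0) = 5, h′(0) = 35.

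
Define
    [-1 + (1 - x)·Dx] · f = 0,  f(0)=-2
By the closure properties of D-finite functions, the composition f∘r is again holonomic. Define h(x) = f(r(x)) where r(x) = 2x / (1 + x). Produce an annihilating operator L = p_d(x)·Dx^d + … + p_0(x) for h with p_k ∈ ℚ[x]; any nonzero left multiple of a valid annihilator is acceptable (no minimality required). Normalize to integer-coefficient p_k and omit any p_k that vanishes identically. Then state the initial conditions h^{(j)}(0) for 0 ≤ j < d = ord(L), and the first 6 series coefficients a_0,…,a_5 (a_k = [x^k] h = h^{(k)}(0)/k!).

f: a_k = -2, -2, -2, -2, -2, -2, …
f∘r: x↦r, Dx↦Dx/r' in L_f ⇒ L₀.
L = 2 + (-1 + x^2)·Dx  (order 1).
h: a_k = -2, -4, -4, -4, -4, -4, …
ICs: h(0) = -2.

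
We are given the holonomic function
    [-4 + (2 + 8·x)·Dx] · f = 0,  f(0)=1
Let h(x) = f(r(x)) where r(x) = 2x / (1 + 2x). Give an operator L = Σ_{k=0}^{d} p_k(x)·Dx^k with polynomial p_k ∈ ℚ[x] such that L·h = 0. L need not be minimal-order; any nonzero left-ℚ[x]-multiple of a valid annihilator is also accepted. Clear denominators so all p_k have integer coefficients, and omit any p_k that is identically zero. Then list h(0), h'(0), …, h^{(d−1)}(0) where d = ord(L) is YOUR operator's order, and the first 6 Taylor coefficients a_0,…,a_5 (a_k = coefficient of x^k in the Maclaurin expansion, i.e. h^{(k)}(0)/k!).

L = -4 + (1 + 12·x + 20·x^2)·Dx  (order 1).
h: a_k = 1, 4, -16, 80, -480, 3264, …
ICs: h(0) = 1.

f: a_k = 1, 2, -2, 4, -10, 28, …
Change of var in L_f (x↦r) gives L₀.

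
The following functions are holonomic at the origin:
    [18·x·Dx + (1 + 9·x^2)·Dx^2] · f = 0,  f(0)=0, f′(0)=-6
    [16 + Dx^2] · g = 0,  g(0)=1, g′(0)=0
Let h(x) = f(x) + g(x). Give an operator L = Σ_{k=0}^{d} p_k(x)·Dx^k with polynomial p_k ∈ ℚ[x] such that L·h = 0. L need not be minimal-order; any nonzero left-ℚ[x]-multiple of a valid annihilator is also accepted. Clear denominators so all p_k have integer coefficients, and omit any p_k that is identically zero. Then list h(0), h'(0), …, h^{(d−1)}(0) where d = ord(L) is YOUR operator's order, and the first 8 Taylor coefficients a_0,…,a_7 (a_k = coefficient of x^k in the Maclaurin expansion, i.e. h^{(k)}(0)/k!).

L = (-13248·x + 181440·x^3 + 186624·x^5)·Dx + (-16 + 6048·x^2 + 66096·x^4 + 93312·x^6)·Dx^2 + (-828·x + 11340·x^3 + 11664·x^5)·Dx^3 + (-1 + 378·x^2 + 4131·x^4 + 5832·x^6)·Dx^4  (order 4).
h: a_k = 1, -6, -8, 18, 32/3, -486/5, -256/45, 4374/7, …
ICs: h(0) = 1, h′(0) = -6, h′′(0) = -16, h′′′(0) = 108.

f: a_k = 0, -6, 0, 18, 0, -486/5, 0, 4374/7, …
g: a_k = 1, 0, -8, 0, 32/3, 0, -256/45, 0, …
L₀ := lclm(L_f,L_g); ord L₀ ≤ 2+2.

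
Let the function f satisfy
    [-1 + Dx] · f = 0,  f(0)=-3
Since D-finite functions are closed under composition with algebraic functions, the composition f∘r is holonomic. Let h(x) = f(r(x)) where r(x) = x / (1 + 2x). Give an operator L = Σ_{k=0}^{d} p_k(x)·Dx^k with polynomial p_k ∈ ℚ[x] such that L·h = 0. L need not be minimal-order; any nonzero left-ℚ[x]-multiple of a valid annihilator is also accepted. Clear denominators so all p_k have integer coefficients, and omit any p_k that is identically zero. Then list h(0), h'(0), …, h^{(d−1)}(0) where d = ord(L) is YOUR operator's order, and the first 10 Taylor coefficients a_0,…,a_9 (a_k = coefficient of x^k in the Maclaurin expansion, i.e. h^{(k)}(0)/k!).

f: a_k = -3, -3, -3/2, -1/2, -1/8, -1/40, -1/240, -1/1680, -1/13440, -1/120960, …
L₀ from L_f via x↦r, Dx↦r'^{-1}Dx.
L = -1 + (1 + 4·x + 4·x^2)·Dx  (order 1).
h: a_k = -3, -3, 9/2, -13/2, 71/8, -441/40, 2699/240, -9157/1680, -68731/4480, 8443151/120960, …
ICs: h(0) = -3.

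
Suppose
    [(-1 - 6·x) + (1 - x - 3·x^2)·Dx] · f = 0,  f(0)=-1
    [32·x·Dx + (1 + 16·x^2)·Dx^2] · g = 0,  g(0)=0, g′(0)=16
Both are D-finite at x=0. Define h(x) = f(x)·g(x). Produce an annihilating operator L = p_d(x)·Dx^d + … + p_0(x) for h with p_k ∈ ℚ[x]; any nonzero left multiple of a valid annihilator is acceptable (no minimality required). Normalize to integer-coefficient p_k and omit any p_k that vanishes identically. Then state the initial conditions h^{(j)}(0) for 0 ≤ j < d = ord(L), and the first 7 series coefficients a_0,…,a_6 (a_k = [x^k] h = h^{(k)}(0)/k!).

L = (6 + 32·x + 288·x^2) + (2 - 20·x + 64·x^2 + 288·x^3)·Dx + (-1 + x - 13·x^2 + 16·x^3 + 48·x^4)·Dx^2  (order 2).
h: a_k = 0, -16, -16, 64/3, -80/3, -11728/15, -12928/15, …
ICs: h(0) = 0, h′(0) = -16.

f: a_k = -1, -1, -4, -7, -19, -40, -97, …
g: a_k = 0, 16, 0, -256/3, 0, 4096/5, 0, …
f·g: L₀ = L_f ⊗_s L_g, ord ≤ 1·2.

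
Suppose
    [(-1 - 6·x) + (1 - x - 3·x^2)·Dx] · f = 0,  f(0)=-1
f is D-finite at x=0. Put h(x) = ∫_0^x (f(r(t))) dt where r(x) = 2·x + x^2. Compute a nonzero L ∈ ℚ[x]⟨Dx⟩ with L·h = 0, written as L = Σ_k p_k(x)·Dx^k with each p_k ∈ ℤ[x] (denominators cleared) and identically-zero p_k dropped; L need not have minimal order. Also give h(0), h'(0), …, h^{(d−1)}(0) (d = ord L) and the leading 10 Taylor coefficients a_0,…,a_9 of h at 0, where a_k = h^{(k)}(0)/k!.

L = (2 + 26·x + 36·x^2 + 12·x^3)·Dx + (-1 + 2·x + 13·x^2 + 12·x^3 + 3·x^4)·Dx^2  (order 2).
h: a_k = 0, -1, -1, -17/3, -18, -392/5, -965/3, -9871/7, -6219, -252163/9, …
ICs: h(0) = 0, h′(0) = -1.

f: a_k = -1, -1, -4, -7, -19, -40, -97, -217, -508, -1159, …
Substitute x→r, Dx→(1/r')Dx; clear ⇒ L₀.
h=∫h₀ ⇒ L = L₀·Dx.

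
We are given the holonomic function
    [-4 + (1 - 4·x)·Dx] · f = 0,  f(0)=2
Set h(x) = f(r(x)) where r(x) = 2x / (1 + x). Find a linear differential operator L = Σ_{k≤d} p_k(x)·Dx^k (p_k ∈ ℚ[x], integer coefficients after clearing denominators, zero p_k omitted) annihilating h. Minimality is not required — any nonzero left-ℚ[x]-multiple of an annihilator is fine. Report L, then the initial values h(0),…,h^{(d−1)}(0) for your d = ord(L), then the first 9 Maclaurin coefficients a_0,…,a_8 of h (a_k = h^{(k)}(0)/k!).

f: a_k = 2, 8, 32, 128, 512, 2048, 8192, 32768, 131072, …
L₀ from L_f via x↦r, Dx↦r'^{-1}Dx.
L = 8 + (-1 + 6·x + 7·x^2)·Dx  (order 1).
h: a_k = 2, 16, 112, 784, 5488, 38416, 268912, 1882384, 13176688, …
ICs: h(0) = 2.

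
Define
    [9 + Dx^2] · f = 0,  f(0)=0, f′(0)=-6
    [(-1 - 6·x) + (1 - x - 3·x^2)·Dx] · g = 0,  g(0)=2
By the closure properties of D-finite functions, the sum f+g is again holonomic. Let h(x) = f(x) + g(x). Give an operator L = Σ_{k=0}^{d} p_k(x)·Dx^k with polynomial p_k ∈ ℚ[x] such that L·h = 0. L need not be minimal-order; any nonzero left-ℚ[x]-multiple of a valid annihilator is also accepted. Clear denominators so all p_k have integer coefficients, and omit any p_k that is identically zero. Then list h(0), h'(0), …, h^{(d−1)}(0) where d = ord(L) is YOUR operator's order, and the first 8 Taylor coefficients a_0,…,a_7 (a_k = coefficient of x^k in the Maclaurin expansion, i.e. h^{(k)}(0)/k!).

f: a_k = 0, -6, 0, 9, 0, -81/20, 0, 243/280, …
g: a_k = 2, 2, 8, 14, 38, 80, 194, 434, …
L₀ := lclm(L_f,L_g); ord L₀ ≤ 2+1.
L = (-459 - 2916·x - 1539·x^2 - 3888·x^3 - 3645·x^4 - 4374·x^5) + (153 - 153·x - 378·x^2 + 405·x^3 - 2187·x^5 - 2187·x^6)·Dx + (-51 - 324·x - 171·x^2 - 432·x^3 - 405·x^4 - 486·x^5)·Dx^2 + (17 - 17·x - 42·x^2 + 45·x^3 - 243·x^5 - 243·x^6)·Dx^3  (order 3).
h: a_k = 2, -4, 8, 23, 38, 1519/20, 194, 121763/280, …
ICs: h(0) = 2, h′(0) = -4, h′′(0) = 16.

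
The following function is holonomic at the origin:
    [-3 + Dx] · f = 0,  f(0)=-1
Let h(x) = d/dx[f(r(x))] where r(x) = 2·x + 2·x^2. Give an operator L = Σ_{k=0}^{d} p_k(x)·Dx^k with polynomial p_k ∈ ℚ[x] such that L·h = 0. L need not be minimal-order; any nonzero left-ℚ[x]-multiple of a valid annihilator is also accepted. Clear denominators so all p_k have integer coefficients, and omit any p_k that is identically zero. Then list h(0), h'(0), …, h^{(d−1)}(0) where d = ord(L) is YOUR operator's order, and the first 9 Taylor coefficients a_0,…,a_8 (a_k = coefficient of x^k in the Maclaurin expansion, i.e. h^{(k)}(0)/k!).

L = (8 + 24·x + 24·x^2) + (-1 - 2·x)·Dx  (order 1).
h: a_k = -6, -48, -216, -720, -1944, -22464/5, -45792/5, -589248/35, -198288/7, …
ICs: h(0) = -6.

f: a_k = -1, -3, -9/2, -9/2, -27/8, -81/40, -81/80, -243/560, -729/4480, …
Substitute x→r, Dx→(1/r')Dx; clear ⇒ L₀.
h=h₀': d/dx-closure on L₀ ⇒ L.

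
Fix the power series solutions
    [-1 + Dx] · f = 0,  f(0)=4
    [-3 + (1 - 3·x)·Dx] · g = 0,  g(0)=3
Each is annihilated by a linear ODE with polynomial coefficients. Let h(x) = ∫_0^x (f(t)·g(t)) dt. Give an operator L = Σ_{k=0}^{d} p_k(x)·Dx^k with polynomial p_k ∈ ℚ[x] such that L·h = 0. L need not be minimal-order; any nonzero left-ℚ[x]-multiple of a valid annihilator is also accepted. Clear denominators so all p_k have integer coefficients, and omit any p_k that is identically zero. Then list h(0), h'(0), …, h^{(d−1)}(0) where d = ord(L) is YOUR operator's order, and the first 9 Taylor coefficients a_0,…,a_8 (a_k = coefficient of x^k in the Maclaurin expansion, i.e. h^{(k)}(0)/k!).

f: a_k = 4, 4, 2, 2/3, 1/6, 1/30, 1/180, 1/1260, 1/10080, …
g: a_k = 3, 9, 27, 81, 243, 729, 2187, 6561, 19683, …
h₀=f·g: eliminate ⇒ L₀, order ≤ 1·1.
h=∫h₀ ⇒ L = L₀·Dx.
L = (4 - 3·x)·Dx + (-1 + 3·x)·Dx^2  (order 2).
h: a_k = 0, 12, 24, 50, 113, 2713/10, 10174/15, 104647/60, 1538311/336, …
ICs: h(0) = 0, h′(0) = 12.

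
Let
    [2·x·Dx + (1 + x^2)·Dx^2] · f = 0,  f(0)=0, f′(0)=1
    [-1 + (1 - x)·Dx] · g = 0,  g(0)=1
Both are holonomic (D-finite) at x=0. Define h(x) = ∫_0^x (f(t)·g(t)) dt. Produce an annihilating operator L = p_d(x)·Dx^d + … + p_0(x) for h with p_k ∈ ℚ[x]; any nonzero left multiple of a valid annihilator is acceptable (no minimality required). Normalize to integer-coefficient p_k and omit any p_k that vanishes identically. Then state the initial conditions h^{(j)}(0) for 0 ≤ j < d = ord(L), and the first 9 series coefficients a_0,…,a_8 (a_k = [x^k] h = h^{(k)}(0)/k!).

L = 2·x·Dx + (2 - 2·x + 4·x^2)·Dx^2 + (-1 + x - x^2 + x^3)·Dx^3  (order 3).
h: a_k = 0, 0, 1/2, 1/3, 1/6, 2/15, 13/90, 13/105, 19/210, …
ICs: h(0) = 0, h′(0) = 0, h′′(0) = 1.

f: a_k = 0, 1, 0, -1/3, 0, 1/5, 0, -1/7, 0, …
g: a_k = 1, 1, 1, 1, 1, 1, 1, 1, 1, …
Sym-product of L_f,L_g gives L₀ (≤ ord 2).
h=∫₀ˣh₀: take L = L₀·Dx.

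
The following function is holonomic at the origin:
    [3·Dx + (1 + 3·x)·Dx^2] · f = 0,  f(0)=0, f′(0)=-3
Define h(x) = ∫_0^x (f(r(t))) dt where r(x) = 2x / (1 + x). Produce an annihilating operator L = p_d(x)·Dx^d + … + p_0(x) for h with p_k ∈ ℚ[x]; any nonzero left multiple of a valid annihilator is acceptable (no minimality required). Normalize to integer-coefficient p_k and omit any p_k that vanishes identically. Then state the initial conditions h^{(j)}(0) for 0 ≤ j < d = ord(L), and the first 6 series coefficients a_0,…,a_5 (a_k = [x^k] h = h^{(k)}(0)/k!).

L = (8 + 14·x)·Dx^2 + (1 + 8·x + 7·x^2)·Dx^3  (order 3).
h: a_k = 0, 0, -3, 8, -57/2, 120, …
ICs: h(0) = 0, h′(0) = 0, h′′(0) = -6.

f: a_k = 0, -3, 9/2, -9, 81/4, -243/5, …
Substitute x→r, Dx→(1/r')Dx; clear ⇒ L₀.
Integrate: L := L₀·Dx.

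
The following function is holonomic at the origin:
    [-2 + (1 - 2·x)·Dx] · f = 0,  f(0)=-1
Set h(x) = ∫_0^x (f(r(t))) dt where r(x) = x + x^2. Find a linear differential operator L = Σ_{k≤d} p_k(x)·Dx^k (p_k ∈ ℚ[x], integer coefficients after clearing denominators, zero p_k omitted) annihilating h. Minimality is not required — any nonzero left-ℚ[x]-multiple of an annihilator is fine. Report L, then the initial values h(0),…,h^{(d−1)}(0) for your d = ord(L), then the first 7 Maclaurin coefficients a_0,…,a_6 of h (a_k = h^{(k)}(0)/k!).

f: a_k = -1, -2, -4, -8, -16, -32, -64, …
L₀ from L_f via x↦r, Dx↦r'^{-1}Dx.
h=∫h₀ ⇒ L = L₀·Dx.
L = (2 + 4·x)·Dx + (-1 + 2·x + 2·x^2)·Dx^2  (order 2).
h: a_k = 0, -1, -1, -2, -4, -44/5, -20, …
ICs: h(0) = 0, h′(0) = -1.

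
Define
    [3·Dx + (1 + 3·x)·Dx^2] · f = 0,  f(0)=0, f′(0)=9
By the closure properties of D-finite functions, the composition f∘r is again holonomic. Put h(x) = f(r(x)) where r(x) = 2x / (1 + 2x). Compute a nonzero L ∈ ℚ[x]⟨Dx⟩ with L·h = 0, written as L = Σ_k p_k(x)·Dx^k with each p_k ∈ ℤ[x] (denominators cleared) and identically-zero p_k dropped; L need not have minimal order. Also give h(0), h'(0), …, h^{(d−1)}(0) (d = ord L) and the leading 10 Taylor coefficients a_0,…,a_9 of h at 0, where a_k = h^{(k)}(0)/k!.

L = (10 + 32·x)·Dx + (1 + 10·x + 16·x^2)·Dx^2  (order 2).
h: a_k = 0, 18, -90, 504, -3060, 98208/5, -131040, 6291072/7, -6291360, 44739072, …
ICs: h(0) = 0, h′(0) = 18.

f: a_k = 0, 9, -27/2, 27, -243/4, 729/5, -729/2, 6561/7, -19683/8, 6561, …
h₀=f(r): pull back L_f along r ⇒ L₀.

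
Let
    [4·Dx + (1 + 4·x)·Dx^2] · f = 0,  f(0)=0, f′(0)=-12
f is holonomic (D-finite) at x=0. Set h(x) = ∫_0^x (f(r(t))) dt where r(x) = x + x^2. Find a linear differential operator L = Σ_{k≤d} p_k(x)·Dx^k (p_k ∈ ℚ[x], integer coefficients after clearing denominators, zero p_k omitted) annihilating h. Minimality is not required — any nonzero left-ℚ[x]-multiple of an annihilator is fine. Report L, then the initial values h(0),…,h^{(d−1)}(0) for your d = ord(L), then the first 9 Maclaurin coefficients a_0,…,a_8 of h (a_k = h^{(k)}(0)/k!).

f: a_k = 0, -12, 24, -64, 192, -3072/5, 2048, -49152/7, 24576, …
h₀=f(r): pull back L_f along r ⇒ L₀.
∫: right-multiply L₀ by Dx.
L = 2·Dx^2 + (1 + 2·x)·Dx^3  (order 3).
h: a_k = 0, 0, -6, 4, -4, 24/5, -32/5, 64/7, -96/7, …
ICs: h(0) = 0, h′(0) = 0, h′′(0) = -12.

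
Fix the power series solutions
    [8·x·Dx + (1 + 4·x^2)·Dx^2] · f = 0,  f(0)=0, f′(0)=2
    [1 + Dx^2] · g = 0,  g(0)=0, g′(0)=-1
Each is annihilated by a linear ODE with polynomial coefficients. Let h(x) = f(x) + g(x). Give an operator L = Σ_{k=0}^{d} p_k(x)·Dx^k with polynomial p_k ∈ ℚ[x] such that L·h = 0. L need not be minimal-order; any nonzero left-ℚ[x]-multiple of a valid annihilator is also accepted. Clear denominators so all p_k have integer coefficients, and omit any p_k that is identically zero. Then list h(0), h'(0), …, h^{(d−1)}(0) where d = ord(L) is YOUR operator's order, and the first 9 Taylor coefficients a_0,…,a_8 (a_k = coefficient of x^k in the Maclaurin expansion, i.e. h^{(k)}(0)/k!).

f: a_k = 0, 2, 0, -8/3, 0, 32/5, 0, -128/7, 0, …
g: a_k = 0, -1, 0, 1/6, 0, -1/120, 0, 1/5040, 0, …
f+g: L₀ = lclm(L_f,L_g), ord ≤ 2+2.
L = (-376·x + 1600·x^3 + 128·x^5)·Dx + (-7 + 76·x^2 + 432·x^4 + 64·x^6)·Dx^2 + (-376·x + 1600·x^3 + 128·x^5)·Dx^3 + (-7 + 76·x^2 + 432·x^4 + 64·x^6)·Dx^4  (order 4).
h: a_k = 0, 1, 0, -5/2, 0, 767/120, 0, -92159/5040, 0, …
ICs: h(0) = 0, h′(0) = 1, h′′(0) = 0, h′′′(0) = -15.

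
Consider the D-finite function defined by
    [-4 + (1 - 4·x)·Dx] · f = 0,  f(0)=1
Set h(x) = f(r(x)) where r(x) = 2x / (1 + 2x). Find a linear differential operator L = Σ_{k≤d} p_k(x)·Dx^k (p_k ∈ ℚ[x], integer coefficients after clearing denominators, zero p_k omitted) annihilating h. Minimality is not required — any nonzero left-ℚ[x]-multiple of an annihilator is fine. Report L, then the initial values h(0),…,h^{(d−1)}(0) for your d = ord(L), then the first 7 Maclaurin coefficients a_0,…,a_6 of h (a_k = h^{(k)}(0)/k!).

f: a_k = 1, 4, 16, 64, 256, 1024, 4096, …
f∘r: x↦r, Dx↦Dx/r' in L_f ⇒ L₀.
L = 8 + (-1 + 4·x + 12·x^2)·Dx  (order 1).
h: a_k = 1, 8, 48, 288, 1728, 10368, 62208, …
ICs: h(0) = 1.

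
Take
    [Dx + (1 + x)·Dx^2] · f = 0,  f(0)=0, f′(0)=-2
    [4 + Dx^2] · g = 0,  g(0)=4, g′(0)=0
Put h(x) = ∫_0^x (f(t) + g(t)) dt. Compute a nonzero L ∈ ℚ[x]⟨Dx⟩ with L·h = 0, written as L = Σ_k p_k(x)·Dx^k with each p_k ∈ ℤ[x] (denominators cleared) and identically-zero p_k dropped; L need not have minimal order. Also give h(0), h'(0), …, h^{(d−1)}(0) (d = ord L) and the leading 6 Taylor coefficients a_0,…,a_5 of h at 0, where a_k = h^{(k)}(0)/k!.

f: a_k = 0, -2, 1, -2/3, 1/2, -2/5, …
g: a_k = 4, 0, -8, 0, 8/3, 0, …
Weyl lclm of L_f,L_g ⇒ L₀ (ord ≤ 4).
h=∫₀ˣh₀: take L = L₀·Dx.
L = (20 + 16·x + 8·x^2)·Dx^2 + (12 + 28·x + 24·x^2 + 8·x^3)·Dx^3 + (5 + 4·x + 2·x^2)·Dx^4 + (3 + 7·x + 6·x^2 + 2·x^3)·Dx^5  (order 5).
h: a_k = 0, 4, -1, -7/3, -1/6, 19/30, …
ICs: h(0) = 0, h′(0) = 4, h′′(0) = -2, h′′′(0) = -14, h′′′′(0) = -4.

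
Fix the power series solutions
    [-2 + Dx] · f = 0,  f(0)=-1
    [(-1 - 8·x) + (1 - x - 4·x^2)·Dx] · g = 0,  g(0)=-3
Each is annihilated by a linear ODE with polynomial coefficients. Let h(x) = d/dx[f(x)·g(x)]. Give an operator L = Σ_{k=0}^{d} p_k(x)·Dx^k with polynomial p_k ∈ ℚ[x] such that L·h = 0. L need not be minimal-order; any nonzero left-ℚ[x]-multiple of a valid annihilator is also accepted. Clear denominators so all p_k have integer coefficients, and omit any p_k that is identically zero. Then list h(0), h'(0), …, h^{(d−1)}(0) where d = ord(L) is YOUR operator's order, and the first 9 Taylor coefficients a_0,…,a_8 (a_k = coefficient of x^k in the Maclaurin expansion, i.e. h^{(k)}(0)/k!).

f: a_k = -1, -2, -2, -4/3, -2/3, -4/15, -4/45, -8/315, -2/315, …
g: a_k = -3, -3, -15, -27, -87, -195, -543, -1323, -3495, …
Sym-product of L_f,L_g gives L₀ (≤ ord 1).
Derive L from L₀ (diff closure).
L = (18 + 44·x + 20·x^2 - 96·x^3 + 64·x^4) + (-3 - 3·x + 26·x^2 + 16·x^3 - 32·x^4)·Dx  (order 1).
h: a_k = 9, 54, 201, 708, 2229, 34622/5, 102807/5, 2115016/35, 18241339/105, …
ICs: h(0) = 9.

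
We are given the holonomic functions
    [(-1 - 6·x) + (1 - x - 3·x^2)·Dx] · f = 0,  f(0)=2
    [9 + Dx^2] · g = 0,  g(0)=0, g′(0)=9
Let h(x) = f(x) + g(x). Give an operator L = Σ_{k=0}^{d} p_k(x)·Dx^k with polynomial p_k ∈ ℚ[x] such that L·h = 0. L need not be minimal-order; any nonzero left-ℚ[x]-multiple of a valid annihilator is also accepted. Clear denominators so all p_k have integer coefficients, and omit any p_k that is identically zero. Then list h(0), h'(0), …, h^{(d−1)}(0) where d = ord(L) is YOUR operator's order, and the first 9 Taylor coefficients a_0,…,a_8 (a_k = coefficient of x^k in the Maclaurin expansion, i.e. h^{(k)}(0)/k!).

f: a_k = 2, 2, 8, 14, 38, 80, 194, 434, 1016, …
g: a_k = 0, 9, 0, -27/2, 0, 243/40, 0, -729/560, 0, …
L₀ := lclm(L_f,L_g); ord L₀ ≤ 1+2.
L = (459 + 2916·x + 1539·x^2 + 3888·x^3 + 3645·x^4 + 4374·x^5) + (-153 + 153·x + 378·x^2 - 405·x^3 + 2187·x^5 + 2187·x^6)·Dx + (51 + 324·x + 171·x^2 + 432·x^3 + 405·x^4 + 486·x^5)·Dx^2 + (-17 + 17·x + 42·x^2 - 45·x^3 + 243·x^5 + 243·x^6)·Dx^3  (order 3).
h: a_k = 2, 11, 8, 1/2, 38, 3443/40, 194, 242311/560, 1016, …
ICs: h(0) = 2, h′(0) = 11, h′′(0) = 16.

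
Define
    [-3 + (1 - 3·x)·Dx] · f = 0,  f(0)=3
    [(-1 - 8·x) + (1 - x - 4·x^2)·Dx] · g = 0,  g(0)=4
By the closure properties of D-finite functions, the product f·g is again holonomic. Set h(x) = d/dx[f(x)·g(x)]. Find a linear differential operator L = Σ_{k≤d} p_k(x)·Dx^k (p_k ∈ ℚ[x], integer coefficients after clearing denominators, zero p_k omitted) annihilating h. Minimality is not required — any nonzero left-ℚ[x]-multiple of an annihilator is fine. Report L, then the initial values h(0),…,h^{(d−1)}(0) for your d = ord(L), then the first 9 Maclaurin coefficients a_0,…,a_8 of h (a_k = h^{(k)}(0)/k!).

f: a_k = 3, 9, 27, 81, 243, 729, 2187, 6561, 19683, …
g: a_k = 4, 4, 20, 36, 116, 260, 724, 1764, 4660, …
Sym-product of L_f,L_g gives L₀ (≤ ord 1).
h=h₀': d/dx-closure on L₀ ⇒ L.
L = (17 - 24·x - 141·x^2 - 96·x^3 + 864·x^4) + (-2 + 7·x + 24·x^2 - 95·x^3 - 30·x^4 + 216·x^5)·Dx  (order 1).
h: a_k = 48, 408, 2160, 10032, 41520, 162504, 605808, 2188896, 7703856, …
ICs: h(0) = 48.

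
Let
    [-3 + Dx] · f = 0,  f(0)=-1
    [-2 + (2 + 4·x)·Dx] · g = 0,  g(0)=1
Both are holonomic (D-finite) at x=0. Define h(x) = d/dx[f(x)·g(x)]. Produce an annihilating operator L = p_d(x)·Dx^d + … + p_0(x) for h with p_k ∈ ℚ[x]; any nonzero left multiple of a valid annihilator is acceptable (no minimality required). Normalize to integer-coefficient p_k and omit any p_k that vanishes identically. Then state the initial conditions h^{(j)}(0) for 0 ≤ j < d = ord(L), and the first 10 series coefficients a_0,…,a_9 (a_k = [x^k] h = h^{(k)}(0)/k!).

f: a_k = -1, -3, -9/2, -9/2, -27/8, -81/40, -81/80, -243/560, -729/4480, -243/4480, …
g: a_k = 1, 1, -1/2, 1/2, -5/8, 7/8, -21/16, 33/16, -429/128, 715/128, …
h₀=f·g: eliminate ⇒ L₀, order ≤ 1·1.
Derive L from L₀ (diff closure).
L = (7 + 24·x + 18·x^2) + (-2 - 7·x - 6·x^2)·Dx  (order 1).
h: a_k = -4, -14, -24, -26, -22, -63/5, -48/5, 39/35, -99/10, 2273/140, …
ICs: h(0) = -4.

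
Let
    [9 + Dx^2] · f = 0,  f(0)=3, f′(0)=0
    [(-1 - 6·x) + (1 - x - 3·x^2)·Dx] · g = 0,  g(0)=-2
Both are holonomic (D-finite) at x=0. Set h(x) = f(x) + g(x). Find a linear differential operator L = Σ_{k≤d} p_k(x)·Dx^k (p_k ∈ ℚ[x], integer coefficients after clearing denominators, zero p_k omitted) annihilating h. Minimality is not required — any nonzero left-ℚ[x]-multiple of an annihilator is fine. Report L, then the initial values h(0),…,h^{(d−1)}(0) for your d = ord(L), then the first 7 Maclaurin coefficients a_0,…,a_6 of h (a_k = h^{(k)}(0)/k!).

f: a_k = 3, 0, -27/2, 0, 81/8, 0, -243/80, …
g: a_k = -2, -2, -8, -14, -38, -80, -194, …
Weyl lclm of L_f,L_g ⇒ L₀ (ord ≤ 3).
L = (-459 - 2916·x - 1539·x^2 - 3888·x^3 - 3645·x^4 - 4374·x^5) + (153 - 153·x - 378·x^2 + 405·x^3 - 2187·x^5 - 2187·x^6)·Dx + (-51 - 324·x - 171·x^2 - 432·x^3 - 405·x^4 - 486·x^5)·Dx^2 + (17 - 17·x - 42·x^2 + 45·x^3 - 243·x^5 - 243·x^6)·Dx^3  (order 3).
h: a_k = 1, -2, -43/2, -14, -223/8, -80, -15763/80, …
ICs: h(0) = 1, h′(0) = -2, h′′(0) = -43.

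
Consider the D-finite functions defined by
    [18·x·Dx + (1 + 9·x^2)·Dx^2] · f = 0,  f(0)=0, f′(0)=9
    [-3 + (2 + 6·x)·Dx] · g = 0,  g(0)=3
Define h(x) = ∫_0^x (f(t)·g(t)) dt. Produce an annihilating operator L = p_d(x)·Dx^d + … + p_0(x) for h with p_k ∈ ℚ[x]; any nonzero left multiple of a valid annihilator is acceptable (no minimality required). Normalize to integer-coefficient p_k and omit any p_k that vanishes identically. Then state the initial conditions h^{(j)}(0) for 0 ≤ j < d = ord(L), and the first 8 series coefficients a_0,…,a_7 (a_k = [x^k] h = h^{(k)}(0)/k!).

f: a_k = 0, 9, 0, -27, 0, 729/5, 0, -6561/7, …
g: a_k = 3, 9/2, -27/8, 81/16, -1215/128, 5103/256, -45927/1024, 216513/2048, …
h₀=f·g: eliminate ⇒ L₀, order ≤ 2·1.
Integrate: L := L₀·Dx.
L = (27 - 108·x - 81·x^2)·Dx + (-12 + 36·x + 324·x^2 + 324·x^3)·Dx^2 + (4 + 24·x + 72·x^2 + 216·x^3 + 324·x^4)·Dx^3  (order 3).
h: a_k = 0, 0, 27/2, 27/2, -891/32, -243/16, 94527/1280, 894483/8960, …
ICs: h(0) = 0, h′(0) = 0, h′′(0) = 27.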